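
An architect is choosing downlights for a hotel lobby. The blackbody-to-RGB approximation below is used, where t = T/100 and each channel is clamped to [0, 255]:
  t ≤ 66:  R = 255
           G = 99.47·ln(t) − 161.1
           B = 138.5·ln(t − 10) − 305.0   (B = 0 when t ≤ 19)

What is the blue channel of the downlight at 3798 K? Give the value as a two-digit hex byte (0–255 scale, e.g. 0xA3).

0x9C

t = 3798/100 = 37.98; the t ≤ 66 branch applies.
B = 138.5·ln(37.98 − 10) − 305.0 = 138.5·ln 27.98 − 305.0 = 138.5·3.3315 − 305.0 = 156.411.
Rounded: 156; in hex, 0x9C.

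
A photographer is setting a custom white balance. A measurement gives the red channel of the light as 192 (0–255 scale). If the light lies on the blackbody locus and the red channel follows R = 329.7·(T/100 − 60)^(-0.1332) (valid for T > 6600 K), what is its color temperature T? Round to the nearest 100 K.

(t − 60)^(-0.1332) = 192/329.7 = 0.58235.
t − 60 = 0.58235^(1/-0.1332) = 0.58235^(-7.508) = 57.929, so t = 117.929.
T = 100·t = 11793 K → 11800 K to the nearest 100 K.

11800 K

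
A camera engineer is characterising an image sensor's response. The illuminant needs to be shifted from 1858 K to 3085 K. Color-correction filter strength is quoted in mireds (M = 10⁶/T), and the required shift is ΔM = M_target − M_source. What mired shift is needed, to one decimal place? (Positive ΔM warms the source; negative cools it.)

M_source = 10⁶/1858 = 538.213; M_target = 10⁶/3085 = 324.149.
ΔM = 324.149 − 538.213 = -214.064 → -214.1 mireds, a cooling shift.

-214.1 mireds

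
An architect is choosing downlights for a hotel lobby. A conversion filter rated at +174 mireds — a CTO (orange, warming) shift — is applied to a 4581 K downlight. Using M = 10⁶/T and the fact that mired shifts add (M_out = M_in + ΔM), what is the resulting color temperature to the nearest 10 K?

2550 K

M_in = 10⁶/4581 = 218.29 mireds.
M_out = 218.29 + (+174) = 392.29 mireds.
T_out = 10⁶/392.29 = 2549.1 K → 2550 K.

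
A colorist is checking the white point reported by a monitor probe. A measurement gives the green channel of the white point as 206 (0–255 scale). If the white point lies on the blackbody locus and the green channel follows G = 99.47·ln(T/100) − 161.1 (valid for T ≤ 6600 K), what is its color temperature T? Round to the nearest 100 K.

4000 K

ln t = (206 + 161.1) / 99.47 = 3.6906.
t = e^3.6906 = 40.067.
T = 100·t = 4007 K → 4000 K to the nearest 100 K.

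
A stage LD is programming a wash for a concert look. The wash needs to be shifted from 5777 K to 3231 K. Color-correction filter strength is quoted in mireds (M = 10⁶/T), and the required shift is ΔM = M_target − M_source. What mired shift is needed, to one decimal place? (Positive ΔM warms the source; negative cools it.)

+136.4 mireds

M_source = 10⁶/5777 = 173.100; M_target = 10⁶/3231 = 309.502.
ΔM = 309.502 − 173.100 = 136.401 → +136.4 mireds, a warming shift.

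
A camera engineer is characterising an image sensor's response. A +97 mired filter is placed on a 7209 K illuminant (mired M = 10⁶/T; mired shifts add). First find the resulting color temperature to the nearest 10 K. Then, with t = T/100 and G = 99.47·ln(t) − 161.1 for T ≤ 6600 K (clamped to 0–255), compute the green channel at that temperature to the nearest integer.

212

M_in = 10⁶/7209 = 138.72; M_out = 138.72 + (+97) = 235.72.
T_out = 10⁶/235.72 = 4242.4 K → 4240 K; t = 42.4.
G = 99.47·ln 42.4 − 161.1 = 99.47·3.7471 − 161.1 = 211.629.
Rounded: 212.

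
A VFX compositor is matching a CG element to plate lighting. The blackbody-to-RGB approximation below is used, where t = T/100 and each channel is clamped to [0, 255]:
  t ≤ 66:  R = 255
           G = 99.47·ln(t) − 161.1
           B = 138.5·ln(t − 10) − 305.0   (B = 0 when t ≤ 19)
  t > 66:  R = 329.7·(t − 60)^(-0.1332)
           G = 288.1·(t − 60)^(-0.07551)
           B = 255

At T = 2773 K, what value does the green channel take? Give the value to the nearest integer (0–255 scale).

t = 2773/100 = 27.73; the t ≤ 66 branch applies.
G = 99.47·ln 27.73 − 161.1 = 99.47·3.3225 − 161.1 = 169.391.
Rounded: 169.

169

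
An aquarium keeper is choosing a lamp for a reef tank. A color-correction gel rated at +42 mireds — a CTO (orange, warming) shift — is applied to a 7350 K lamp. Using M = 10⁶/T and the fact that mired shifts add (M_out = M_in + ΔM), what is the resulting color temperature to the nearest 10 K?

5620 K

M_in = 10⁶/7350 = 136.05 mireds.
M_out = 136.05 + (+42) = 178.05 mireds.
T_out = 10⁶/178.05 = 5616.3 K → 5620 K.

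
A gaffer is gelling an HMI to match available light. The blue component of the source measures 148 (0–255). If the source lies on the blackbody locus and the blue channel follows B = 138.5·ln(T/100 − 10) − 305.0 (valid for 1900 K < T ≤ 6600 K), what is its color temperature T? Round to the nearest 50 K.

ln(t − 10) = (148 + 305.0) / 138.5 = 3.2708.
t − 10 = e^3.2708 = 26.331, so t = 36.331.
T = 100·t = 3633 K → 3650 K to the nearest 50 K.

3650 K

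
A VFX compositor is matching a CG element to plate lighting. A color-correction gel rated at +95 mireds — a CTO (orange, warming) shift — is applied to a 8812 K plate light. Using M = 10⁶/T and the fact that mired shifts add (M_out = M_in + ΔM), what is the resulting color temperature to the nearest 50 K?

M_in = 10⁶/8812 = 113.48 mireds.
M_out = 113.48 + (+95) = 208.48 mireds.
T_out = 10⁶/208.48 = 4796.6 K → 4800 K.

4800 K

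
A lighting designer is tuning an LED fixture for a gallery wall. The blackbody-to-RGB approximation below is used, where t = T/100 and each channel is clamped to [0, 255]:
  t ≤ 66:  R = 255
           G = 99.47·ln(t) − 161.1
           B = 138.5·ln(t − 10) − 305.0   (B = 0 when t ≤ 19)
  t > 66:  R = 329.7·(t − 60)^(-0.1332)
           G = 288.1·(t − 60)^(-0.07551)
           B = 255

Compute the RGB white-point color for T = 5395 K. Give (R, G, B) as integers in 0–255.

(255, 236, 219)

t = 5395/100 = 53.95; the t ≤ 66 branch applies.
R = 255 by definition for t ≤ 66.
G = 99.47·ln 53.95 − 161.1 = 99.47·3.9881 − 161.1 = 235.592.
B = 138.5·ln(53.95 − 10) − 305.0 = 138.5·ln 43.95 − 305.0 = 138.5·3.7831 − 305.0 = 218.953.
Rounded: (255, 236, 219).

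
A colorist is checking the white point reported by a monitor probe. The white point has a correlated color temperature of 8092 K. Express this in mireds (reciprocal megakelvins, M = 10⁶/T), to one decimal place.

123.6 mireds

M = 10⁶ / 8092 = 123.579 → 123.6 mireds.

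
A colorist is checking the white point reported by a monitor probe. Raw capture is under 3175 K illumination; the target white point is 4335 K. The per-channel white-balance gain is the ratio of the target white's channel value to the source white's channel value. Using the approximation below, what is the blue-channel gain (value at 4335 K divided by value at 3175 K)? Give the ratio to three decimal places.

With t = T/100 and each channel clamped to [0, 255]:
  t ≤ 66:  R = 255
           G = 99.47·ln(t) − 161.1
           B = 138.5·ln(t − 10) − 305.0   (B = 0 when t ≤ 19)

At 3175 K (t = 31.75):
  B = 138.5·ln(31.75 − 10) − 305.0 = 138.5·ln 21.75 − 305.0 = 138.5·3.0796 − 305.0 = 121.527.
At 4335 K (t = 43.35):
  B = 138.5·ln(43.35 − 10) − 305.0 = 138.5·ln 33.35 − 305.0 = 138.5·3.5071 − 305.0 = 180.728.
Gain = 180.728 / 121.527 = 1.4871 → 1.487.

1.487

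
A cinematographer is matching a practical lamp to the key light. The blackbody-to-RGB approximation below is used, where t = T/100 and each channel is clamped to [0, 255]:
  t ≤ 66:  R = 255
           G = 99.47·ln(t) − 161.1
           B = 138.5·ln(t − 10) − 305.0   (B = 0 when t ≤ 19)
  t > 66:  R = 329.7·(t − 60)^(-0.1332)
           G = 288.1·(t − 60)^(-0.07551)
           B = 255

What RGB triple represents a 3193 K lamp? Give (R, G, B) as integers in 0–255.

t = 3193/100 = 31.93; the t ≤ 66 branch applies.
R = 255 by definition for t ≤ 66.
G = 99.47·ln 31.93 − 161.1 = 99.47·3.4635 − 161.1 = 183.419.
B = 138.5·ln(31.93 − 10) − 305.0 = 138.5·ln 21.93 − 305.0 = 138.5·3.0879 − 305.0 = 122.668.
Rounded: (255, 183, 123).

(255, 183, 123)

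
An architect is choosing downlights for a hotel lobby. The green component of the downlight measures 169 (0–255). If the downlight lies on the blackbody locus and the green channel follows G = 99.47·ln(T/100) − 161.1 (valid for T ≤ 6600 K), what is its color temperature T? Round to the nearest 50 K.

2750 K

ln t = (169 + 161.1) / 99.47 = 3.3186.
t = e^3.3186 = 27.621.
T = 100·t = 2762 K → 2750 K to the nearest 50 K.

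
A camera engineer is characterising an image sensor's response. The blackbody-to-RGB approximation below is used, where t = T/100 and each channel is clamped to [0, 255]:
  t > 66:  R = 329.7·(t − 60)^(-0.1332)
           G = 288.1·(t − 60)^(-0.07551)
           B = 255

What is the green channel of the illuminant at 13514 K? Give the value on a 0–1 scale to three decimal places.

t = 13514/100 = 135.14; the t > 66 branch applies.
G = 288.1·(135.14 − 60)^(-0.07551) = 288.1·75.14^(-0.07551) = 288.1·0.72169 = 207.920.
On a 0–1 scale: 207.920/255 = 0.8154 → 0.815.

0.815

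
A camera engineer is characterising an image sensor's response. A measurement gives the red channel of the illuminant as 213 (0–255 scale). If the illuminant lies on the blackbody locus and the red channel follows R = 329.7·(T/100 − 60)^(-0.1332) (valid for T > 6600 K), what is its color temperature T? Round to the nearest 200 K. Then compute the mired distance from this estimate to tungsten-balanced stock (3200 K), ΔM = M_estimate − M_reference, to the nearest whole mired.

(t − 60)^(-0.1332) = 213/329.7 = 0.64604.
t − 60 = 0.64604^(1/-0.1332) = 0.64604^(-7.508) = 26.575, so t = 86.575.
T = 100·t = 8657 K → 8600 K to the nearest 200 K.
M_estimate = 10⁶/8600 = 116.28; M_reference = 10⁶/3200 = 312.50.
ΔM = 116.28 − 312.50 = -196.22 → -196 mireds.

-196 mireds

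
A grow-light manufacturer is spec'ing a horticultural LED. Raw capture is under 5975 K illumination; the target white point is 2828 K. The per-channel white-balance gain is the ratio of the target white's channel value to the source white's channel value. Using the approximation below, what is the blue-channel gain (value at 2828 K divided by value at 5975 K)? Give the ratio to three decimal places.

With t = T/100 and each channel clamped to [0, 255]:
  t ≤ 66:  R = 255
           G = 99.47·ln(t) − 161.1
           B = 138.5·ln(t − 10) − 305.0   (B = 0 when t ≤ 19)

At 5975 K (t = 59.75):
  B = 138.5·ln(59.75 − 10) − 305.0 = 138.5·ln 49.75 − 305.0 = 138.5·3.9070 − 305.0 = 236.121.
At 2828 K (t = 28.28):
  B = 138.5·ln(28.28 − 10) − 305.0 = 138.5·ln 18.28 − 305.0 = 138.5·2.9058 − 305.0 = 97.454.
Gain = 97.454 / 236.121 = 0.4127 → 0.413.

0.413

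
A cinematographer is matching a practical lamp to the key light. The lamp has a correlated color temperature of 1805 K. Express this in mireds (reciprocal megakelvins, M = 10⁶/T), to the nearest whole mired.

554 mireds

M = 10⁶ / 1805 = 554.017 → 554 mireds.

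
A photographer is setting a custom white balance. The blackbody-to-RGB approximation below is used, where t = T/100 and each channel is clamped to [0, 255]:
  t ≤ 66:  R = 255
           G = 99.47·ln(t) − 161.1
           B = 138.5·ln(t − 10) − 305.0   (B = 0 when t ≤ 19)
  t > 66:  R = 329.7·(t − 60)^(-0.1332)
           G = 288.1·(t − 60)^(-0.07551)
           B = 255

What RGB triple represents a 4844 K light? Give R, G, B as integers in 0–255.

t = 4844/100 = 48.44; the t ≤ 66 branch applies.
R = 255 by definition for t ≤ 66.
G = 99.47·ln 48.44 − 161.1 = 99.47·3.8803 − 161.1 = 224.876.
B = 138.5·ln(48.44 − 10) − 305.0 = 138.5·ln 38.44 − 305.0 = 138.5·3.6491 − 305.0 = 200.400.
Rounded: (255, 225, 200).

R=255, G=225, B=200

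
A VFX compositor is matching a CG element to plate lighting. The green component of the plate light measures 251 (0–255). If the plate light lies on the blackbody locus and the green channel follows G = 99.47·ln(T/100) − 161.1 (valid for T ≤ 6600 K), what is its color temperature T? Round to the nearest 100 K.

6300 K

ln t = (251 + 161.1) / 99.47 = 4.1430.
t = e^4.1430 = 62.989.
T = 100·t = 6299 K → 6300 K to the nearest 100 K.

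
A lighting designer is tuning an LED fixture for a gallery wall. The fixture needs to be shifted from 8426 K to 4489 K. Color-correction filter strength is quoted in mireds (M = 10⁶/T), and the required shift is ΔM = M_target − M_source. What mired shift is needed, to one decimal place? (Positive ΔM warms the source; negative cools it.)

+104.1 mireds

M_source = 10⁶/8426 = 118.680; M_target = 10⁶/4489 = 222.767.
ΔM = 222.767 − 118.680 = 104.086 → +104.1 mireds, a warming shift.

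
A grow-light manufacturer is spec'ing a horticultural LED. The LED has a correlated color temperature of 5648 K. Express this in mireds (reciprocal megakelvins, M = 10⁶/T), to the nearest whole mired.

M = 10⁶ / 5648 = 177.054 → 177 mireds.

177 mireds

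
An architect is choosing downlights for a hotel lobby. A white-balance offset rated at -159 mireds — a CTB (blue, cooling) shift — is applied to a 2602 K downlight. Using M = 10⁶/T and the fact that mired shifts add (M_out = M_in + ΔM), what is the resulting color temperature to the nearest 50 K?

4450 K

M_in = 10⁶/2602 = 384.32 mireds.
M_out = 384.32 + (-159) = 225.32 mireds.
T_out = 10⁶/225.32 = 4438.1 K → 4450 K.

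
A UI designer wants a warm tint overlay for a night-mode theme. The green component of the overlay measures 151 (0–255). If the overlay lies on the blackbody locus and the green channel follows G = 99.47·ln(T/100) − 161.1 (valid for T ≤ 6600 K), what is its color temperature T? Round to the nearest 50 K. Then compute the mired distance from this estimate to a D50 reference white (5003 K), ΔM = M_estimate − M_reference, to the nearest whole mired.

ln t = (151 + 161.1) / 99.47 = 3.1376.
t = e^3.1376 = 23.049.
T = 100·t = 2305 K → 2300 K to the nearest 50 K.
M_estimate = 10⁶/2300 = 434.78; M_reference = 10⁶/5003 = 199.88.
ΔM = 434.78 − 199.88 = 234.90 → +235 mireds.

+235 mireds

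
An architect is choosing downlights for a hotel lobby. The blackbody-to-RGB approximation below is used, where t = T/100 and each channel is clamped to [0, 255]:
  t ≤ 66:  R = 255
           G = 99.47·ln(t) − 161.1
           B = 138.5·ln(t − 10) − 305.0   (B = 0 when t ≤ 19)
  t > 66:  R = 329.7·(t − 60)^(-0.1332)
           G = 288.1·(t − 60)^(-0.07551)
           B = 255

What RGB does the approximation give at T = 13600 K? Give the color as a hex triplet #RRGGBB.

t = 13600/100 = 136; the t > 66 branch applies.
R = 329.7·(136 − 60)^(-0.1332) = 329.7·76^(-0.1332) = 329.7·0.56166 = 185.180.
G = 288.1·(136 − 60)^(-0.07551) = 288.1·76^(-0.07551) = 288.1·0.72107 = 207.741.
B = 255 by definition for t > 66.
Rounded: (185, 208, 255).
In hex: #B9D0FF.

#B9D0FF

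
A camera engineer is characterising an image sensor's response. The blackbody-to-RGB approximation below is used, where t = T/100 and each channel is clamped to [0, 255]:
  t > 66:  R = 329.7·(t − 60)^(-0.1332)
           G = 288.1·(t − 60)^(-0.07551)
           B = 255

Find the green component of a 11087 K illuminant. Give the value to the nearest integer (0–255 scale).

t = 11087/100 = 110.87; the t > 66 branch applies.
G = 288.1·(110.87 − 60)^(-0.07551) = 288.1·50.87^(-0.07551) = 288.1·0.74327 = 214.135.
Rounded: 214.

214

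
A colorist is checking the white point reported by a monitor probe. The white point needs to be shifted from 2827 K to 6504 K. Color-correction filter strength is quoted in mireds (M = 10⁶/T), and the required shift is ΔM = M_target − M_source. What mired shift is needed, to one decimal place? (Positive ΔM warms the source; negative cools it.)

M_source = 10⁶/2827 = 353.732; M_target = 10⁶/6504 = 153.752.
ΔM = 153.752 − 353.732 = -199.980 → -200.0 mireds, a cooling shift.

-200.0 mireds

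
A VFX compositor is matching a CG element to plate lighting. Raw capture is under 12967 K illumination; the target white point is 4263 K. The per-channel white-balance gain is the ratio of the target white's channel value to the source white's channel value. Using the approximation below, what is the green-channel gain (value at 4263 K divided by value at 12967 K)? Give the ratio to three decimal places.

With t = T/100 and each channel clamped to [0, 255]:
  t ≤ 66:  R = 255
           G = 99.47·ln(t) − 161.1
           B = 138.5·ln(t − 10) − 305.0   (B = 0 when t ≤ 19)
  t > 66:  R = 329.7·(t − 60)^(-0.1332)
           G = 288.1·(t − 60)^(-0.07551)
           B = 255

At 12967 K (t = 129.67):
  G = 288.1·(129.67 − 60)^(-0.07551) = 288.1·69.67^(-0.07551) = 288.1·0.72582 = 209.110.
At 4263 K (t = 42.63):
  G = 99.47·ln 42.63 − 161.1 = 99.47·3.7526 − 161.1 = 212.167.
Gain = 212.167 / 209.110 = 1.0146 → 1.015.

1.015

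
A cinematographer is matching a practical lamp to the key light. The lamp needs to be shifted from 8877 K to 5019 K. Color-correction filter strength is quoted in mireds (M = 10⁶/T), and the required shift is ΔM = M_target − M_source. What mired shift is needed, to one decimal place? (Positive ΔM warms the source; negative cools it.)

+86.6 mireds

M_source = 10⁶/8877 = 112.651; M_target = 10⁶/5019 = 199.243.
ΔM = 199.243 − 112.651 = 86.592 → +86.6 mireds, a warming shift.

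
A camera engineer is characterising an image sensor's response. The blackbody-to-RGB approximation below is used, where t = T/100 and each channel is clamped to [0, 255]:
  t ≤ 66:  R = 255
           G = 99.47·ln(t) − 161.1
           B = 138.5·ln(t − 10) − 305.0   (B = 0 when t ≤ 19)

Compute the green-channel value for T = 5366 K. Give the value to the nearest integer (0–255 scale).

235

t = 5366/100 = 53.66; the t ≤ 66 branch applies.
G = 99.47·ln 53.66 − 161.1 = 99.47·3.9827 − 161.1 = 235.056.
Rounded: 235.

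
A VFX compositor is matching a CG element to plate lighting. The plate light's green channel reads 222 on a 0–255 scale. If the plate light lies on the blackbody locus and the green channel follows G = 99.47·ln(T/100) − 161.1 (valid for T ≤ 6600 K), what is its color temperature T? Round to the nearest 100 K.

4700 K

ln t = (222 + 161.1) / 99.47 = 3.8514.
t = e^3.8514 = 47.059.
T = 100·t = 4706 K → 4700 K to the nearest 100 K.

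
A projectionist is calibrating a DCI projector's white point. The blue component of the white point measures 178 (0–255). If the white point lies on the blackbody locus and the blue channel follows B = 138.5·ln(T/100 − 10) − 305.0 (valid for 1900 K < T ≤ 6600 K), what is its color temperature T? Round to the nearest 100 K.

4300 K

ln(t − 10) = (178 + 305.0) / 138.5 = 3.4874.
t − 10 = e^3.4874 = 32.700, so t = 42.700.
T = 100·t = 4270 K → 4300 K to the nearest 100 K.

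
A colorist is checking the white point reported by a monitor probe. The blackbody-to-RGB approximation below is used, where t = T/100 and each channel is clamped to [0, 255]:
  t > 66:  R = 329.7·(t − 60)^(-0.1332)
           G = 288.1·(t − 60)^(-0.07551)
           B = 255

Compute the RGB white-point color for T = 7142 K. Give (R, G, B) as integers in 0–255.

t = 7142/100 = 71.42; the t > 66 branch applies.
R = 329.7·(71.42 − 60)^(-0.1332) = 329.7·11.42^(-0.1332) = 329.7·0.72297 = 238.362.
G = 288.1·(71.42 − 60)^(-0.07551) = 288.1·11.42^(-0.07551) = 288.1·0.83202 = 239.706.
B = 255 by definition for t > 66.
Rounded: (238, 240, 255).

(238, 240, 255)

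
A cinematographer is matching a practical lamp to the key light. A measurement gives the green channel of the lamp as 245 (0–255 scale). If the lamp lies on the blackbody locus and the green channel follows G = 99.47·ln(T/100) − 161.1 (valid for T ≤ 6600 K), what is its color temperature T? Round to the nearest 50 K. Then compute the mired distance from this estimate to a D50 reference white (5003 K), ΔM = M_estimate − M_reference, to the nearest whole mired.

ln t = (245 + 161.1) / 99.47 = 4.0826.
t = e^4.0826 = 59.302.
T = 100·t = 5930 K → 5950 K to the nearest 50 K.
M_estimate = 10⁶/5950 = 168.07; M_reference = 10⁶/5003 = 199.88.
ΔM = 168.07 − 199.88 = -31.81 → -32 mireds.

-32 mireds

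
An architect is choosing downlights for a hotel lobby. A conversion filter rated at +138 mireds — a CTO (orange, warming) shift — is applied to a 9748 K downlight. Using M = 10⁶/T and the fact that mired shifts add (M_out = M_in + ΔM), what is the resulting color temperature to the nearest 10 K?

4160 K

M_in = 10⁶/9748 = 102.59 mireds.
M_out = 102.59 + (+138) = 240.59 mireds.
T_out = 10⁶/240.59 = 4156.5 K → 4160 K.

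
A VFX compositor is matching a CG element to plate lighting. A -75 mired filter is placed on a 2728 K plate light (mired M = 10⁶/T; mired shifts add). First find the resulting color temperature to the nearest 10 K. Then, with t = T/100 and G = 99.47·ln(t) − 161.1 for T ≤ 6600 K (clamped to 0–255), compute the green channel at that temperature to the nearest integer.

191

M_in = 10⁶/2728 = 366.57; M_out = 366.57 + (-75) = 291.57.
T_out = 10⁶/291.57 = 3429.7 K → 3430 K; t = 34.3.
G = 99.47·ln 34.3 − 161.1 = 99.47·3.5351 − 161.1 = 190.541.
Rounded: 191.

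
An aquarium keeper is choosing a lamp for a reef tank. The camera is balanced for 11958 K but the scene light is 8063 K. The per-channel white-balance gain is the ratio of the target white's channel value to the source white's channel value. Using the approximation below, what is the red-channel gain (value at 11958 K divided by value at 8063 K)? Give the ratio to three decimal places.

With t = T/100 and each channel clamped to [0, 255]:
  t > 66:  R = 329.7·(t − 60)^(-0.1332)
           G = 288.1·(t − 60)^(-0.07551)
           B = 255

At 8063 K (t = 80.63):
  R = 329.7·(80.63 − 60)^(-0.1332) = 329.7·20.63^(-0.1332) = 329.7·0.66820 = 220.307.
At 11958 K (t = 119.58):
  R = 329.7·(119.58 − 60)^(-0.1332) = 329.7·59.58^(-0.1332) = 329.7·0.58017 = 191.283.
Gain = 191.283 / 220.307 = 0.8683 → 0.868.

0.868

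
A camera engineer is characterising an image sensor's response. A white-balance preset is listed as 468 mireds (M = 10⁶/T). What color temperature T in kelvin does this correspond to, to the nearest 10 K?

2140 K

T = 10⁶ / 468 = 2136.75 K → 2140 K.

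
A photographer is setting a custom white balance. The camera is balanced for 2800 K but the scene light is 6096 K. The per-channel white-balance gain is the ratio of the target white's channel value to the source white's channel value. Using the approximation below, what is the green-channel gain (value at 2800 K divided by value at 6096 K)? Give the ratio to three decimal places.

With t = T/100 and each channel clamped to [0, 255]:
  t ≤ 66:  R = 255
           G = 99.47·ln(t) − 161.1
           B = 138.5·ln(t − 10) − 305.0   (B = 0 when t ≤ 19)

0.688

At 6096 K (t = 60.96):
  G = 99.47·ln 60.96 − 161.1 = 99.47·4.1102 − 161.1 = 247.743.
At 2800 K (t = 28):
  G = 99.47·ln 28 − 161.1 = 99.47·3.3322 − 161.1 = 170.354.
Gain = 170.354 / 247.743 = 0.6876 → 0.688.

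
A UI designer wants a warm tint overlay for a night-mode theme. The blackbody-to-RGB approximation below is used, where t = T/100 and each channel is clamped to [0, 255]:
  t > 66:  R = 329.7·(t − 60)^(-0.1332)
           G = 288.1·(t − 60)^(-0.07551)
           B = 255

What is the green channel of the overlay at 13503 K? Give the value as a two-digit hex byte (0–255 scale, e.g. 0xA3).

t = 13503/100 = 135.03; the t > 66 branch applies.
G = 288.1·(135.03 − 60)^(-0.07551) = 288.1·75.03^(-0.07551) = 288.1·0.72177 = 207.943.
Rounded: 208; in hex, 0xD0.

0xD0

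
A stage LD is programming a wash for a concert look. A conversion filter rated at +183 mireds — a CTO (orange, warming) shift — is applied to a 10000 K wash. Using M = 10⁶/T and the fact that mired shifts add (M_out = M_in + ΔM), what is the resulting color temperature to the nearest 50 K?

3550 K

M_in = 10⁶/10000 = 100.00 mireds.
M_out = 100.00 + (+183) = 283.00 mireds.
T_out = 10⁶/283.00 = 3533.6 K → 3550 K.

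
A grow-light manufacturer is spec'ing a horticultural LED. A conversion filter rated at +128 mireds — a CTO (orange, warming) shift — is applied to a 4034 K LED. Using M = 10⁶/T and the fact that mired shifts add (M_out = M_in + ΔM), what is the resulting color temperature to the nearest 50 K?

2650 K

M_in = 10⁶/4034 = 247.89 mireds.
M_out = 247.89 + (+128) = 375.89 mireds.
T_out = 10⁶/375.89 = 2660.3 K → 2650 K.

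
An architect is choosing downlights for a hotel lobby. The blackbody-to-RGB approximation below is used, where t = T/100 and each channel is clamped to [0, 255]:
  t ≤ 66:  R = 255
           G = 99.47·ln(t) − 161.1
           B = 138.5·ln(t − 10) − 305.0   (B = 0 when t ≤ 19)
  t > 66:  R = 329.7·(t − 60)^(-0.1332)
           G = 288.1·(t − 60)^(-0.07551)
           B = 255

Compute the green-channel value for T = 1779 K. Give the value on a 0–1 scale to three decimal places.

0.491

t = 1779/100 = 17.79; the t ≤ 66 branch applies.
G = 99.47·ln 17.79 − 161.1 = 99.47·2.8786 − 161.1 = 125.238.
On a 0–1 scale: 125.238/255 = 0.4911 → 0.491.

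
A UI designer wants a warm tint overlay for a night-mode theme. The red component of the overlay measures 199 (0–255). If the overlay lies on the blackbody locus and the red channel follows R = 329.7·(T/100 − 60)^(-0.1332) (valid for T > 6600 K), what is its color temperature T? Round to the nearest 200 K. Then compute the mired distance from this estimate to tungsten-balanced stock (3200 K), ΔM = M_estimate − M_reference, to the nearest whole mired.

-216 mireds

(t − 60)^(-0.1332) = 199/329.7 = 0.60358.
t − 60 = 0.60358^(1/-0.1332) = 0.60358^(-7.508) = 44.273, so t = 104.273.
T = 100·t = 10427 K → 10400 K to the nearest 200 K.
M_estimate = 10⁶/10400 = 96.15; M_reference = 10⁶/3200 = 312.50.
ΔM = 96.15 − 312.50 = -216.35 → -216 mireds.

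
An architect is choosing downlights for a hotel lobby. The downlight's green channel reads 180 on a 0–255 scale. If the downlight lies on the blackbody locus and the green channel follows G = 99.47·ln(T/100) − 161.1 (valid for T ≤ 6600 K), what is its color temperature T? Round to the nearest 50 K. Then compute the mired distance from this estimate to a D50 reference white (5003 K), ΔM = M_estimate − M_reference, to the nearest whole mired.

+123 mireds

ln t = (180 + 161.1) / 99.47 = 3.4292.
t = e^3.4292 = 30.851.
T = 100·t = 3085 K → 3100 K to the nearest 50 K.
M_estimate = 10⁶/3100 = 322.58; M_reference = 10⁶/5003 = 199.88.
ΔM = 322.58 − 199.88 = 122.70 → +123 mireds.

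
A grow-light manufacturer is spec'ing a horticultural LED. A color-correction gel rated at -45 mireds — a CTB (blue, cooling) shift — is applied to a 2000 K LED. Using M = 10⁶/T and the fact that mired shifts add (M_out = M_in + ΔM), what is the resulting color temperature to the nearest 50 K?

M_in = 10⁶/2000 = 500.00 mireds.
M_out = 500.00 + (-45) = 455.00 mireds.
T_out = 10⁶/455.00 = 2197.8 K → 2200 K.

2200 K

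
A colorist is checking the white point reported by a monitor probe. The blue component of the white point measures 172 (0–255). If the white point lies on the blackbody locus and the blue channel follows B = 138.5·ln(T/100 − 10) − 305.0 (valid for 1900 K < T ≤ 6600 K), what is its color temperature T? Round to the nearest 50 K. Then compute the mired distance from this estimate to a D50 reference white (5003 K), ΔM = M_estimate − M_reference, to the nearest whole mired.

ln(t − 10) = (172 + 305.0) / 138.5 = 3.4440.
t − 10 = e^3.4440 = 31.313, so t = 41.313.
T = 100·t = 4131 K → 4150 K to the nearest 50 K.
M_estimate = 10⁶/4150 = 240.96; M_reference = 10⁶/5003 = 199.88.
ΔM = 240.96 − 199.88 = 41.08 → +41 mireds.

+41 mireds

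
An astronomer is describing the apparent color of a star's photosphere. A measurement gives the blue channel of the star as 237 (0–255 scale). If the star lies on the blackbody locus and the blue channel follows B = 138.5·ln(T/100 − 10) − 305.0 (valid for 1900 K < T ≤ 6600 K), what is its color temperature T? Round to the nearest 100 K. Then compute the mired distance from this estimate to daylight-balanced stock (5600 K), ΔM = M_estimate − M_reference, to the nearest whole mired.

ln(t − 10) = (237 + 305.0) / 138.5 = 3.9134.
t − 10 = e^3.9134 = 50.067, so t = 60.067.
T = 100·t = 6007 K → 6000 K to the nearest 100 K.
M_estimate = 10⁶/6000 = 166.67; M_reference = 10⁶/5600 = 178.57.
ΔM = 166.67 − 178.57 = -11.90 → -12 mireds.

-12 mireds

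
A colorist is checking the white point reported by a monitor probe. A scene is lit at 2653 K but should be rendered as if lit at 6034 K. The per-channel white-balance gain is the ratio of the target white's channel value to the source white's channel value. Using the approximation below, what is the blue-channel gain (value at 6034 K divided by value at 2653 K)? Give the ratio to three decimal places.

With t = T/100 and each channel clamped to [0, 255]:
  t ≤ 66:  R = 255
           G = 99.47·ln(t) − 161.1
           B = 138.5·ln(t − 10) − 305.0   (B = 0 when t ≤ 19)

2.847

At 2653 K (t = 26.53):
  B = 138.5·ln(26.53 − 10) − 305.0 = 138.5·ln 16.53 − 305.0 = 138.5·2.8052 − 305.0 = 83.517.
At 6034 K (t = 60.34):
  B = 138.5·ln(60.34 − 10) − 305.0 = 138.5·ln 50.34 − 305.0 = 138.5·3.9188 − 305.0 = 237.754.
Gain = 237.754 / 83.517 = 2.8468 → 2.847.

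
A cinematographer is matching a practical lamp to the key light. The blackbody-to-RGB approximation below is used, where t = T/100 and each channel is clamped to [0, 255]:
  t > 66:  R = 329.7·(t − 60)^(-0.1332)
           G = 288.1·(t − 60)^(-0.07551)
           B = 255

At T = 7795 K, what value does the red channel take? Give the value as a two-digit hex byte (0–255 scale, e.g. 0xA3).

0xE0

t = 7795/100 = 77.95; the t > 66 branch applies.
R = 329.7·(77.95 − 60)^(-0.1332) = 329.7·17.95^(-0.1332) = 329.7·0.68070 = 224.428.
Rounded: 224; in hex, 0xE0.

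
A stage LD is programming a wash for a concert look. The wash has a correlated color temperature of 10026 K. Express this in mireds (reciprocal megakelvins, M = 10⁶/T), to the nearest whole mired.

M = 10⁶ / 10026 = 99.741 → 100 mireds.

100 mireds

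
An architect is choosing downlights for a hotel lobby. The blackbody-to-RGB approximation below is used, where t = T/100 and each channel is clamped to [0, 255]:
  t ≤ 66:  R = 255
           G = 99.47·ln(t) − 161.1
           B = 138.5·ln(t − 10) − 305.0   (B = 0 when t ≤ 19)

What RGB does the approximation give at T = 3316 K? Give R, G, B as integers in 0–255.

R=255, G=187, B=130

t = 3316/100 = 33.16; the t ≤ 66 branch applies.
R = 255 by definition for t ≤ 66.
G = 99.47·ln 33.16 − 161.1 = 99.47·3.5013 − 161.1 = 187.179.
B = 138.5·ln(33.16 − 10) − 305.0 = 138.5·ln 23.16 − 305.0 = 138.5·3.1424 − 305.0 = 130.226.
Rounded: (255, 187, 130).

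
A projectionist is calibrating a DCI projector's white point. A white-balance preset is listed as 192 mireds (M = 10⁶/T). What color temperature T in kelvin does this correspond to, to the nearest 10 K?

5210 K

T = 10⁶ / 192 = 5208.33 K → 5210 K.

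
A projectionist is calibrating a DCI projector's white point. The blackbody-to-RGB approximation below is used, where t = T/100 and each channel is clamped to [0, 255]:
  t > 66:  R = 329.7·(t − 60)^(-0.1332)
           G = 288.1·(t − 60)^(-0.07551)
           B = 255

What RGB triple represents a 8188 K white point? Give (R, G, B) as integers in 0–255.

(219, 228, 255)

t = 8188/100 = 81.88; the t > 66 branch applies.
R = 329.7·(81.88 − 60)^(-0.1332) = 329.7·21.88^(-0.1332) = 329.7·0.66299 = 218.587.
G = 288.1·(81.88 − 60)^(-0.07551) = 288.1·21.88^(-0.07551) = 288.1·0.79216 = 228.221.
B = 255 by definition for t > 66.
Rounded: (219, 228, 255).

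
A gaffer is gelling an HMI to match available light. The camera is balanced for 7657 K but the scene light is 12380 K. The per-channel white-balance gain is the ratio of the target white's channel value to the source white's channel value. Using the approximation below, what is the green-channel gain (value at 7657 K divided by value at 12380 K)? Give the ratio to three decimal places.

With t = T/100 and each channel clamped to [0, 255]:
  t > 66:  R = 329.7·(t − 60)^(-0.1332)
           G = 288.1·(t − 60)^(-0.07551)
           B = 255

At 12380 K (t = 123.8):
  G = 288.1·(123.8 − 60)^(-0.07551) = 288.1·63.8^(-0.07551) = 288.1·0.73066 = 210.504.
At 7657 K (t = 76.57):
  G = 288.1·(76.57 − 60)^(-0.07551) = 288.1·16.57^(-0.07551) = 288.1·0.80896 = 233.062.
Gain = 233.062 / 210.504 = 1.1072 → 1.107.

1.107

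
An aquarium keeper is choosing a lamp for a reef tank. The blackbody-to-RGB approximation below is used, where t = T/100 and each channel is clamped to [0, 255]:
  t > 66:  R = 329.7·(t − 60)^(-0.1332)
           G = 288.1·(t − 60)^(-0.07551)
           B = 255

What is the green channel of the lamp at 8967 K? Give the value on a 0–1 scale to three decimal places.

0.875

t = 8967/100 = 89.67; the t > 66 branch applies.
G = 288.1·(89.67 − 60)^(-0.07551) = 288.1·29.67^(-0.07551) = 288.1·0.77415 = 223.033.
On a 0–1 scale: 223.033/255 = 0.8746 → 0.875.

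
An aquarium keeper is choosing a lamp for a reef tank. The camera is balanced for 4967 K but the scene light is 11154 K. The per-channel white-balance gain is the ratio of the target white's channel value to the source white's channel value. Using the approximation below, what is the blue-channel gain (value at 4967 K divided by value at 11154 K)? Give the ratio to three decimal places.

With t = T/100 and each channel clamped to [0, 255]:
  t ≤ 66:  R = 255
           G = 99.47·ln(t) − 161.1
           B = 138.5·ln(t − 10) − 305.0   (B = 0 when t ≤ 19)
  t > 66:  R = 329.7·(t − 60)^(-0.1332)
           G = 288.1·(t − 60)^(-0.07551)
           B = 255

0.803

At 11154 K (t = 111.54):
  B = 255 by definition for t > 66.
At 4967 K (t = 49.67):
  B = 138.5·ln(49.67 − 10) − 305.0 = 138.5·ln 39.67 − 305.0 = 138.5·3.6806 − 305.0 = 204.762.
Gain = 204.762 / 255.000 = 0.8030 → 0.803.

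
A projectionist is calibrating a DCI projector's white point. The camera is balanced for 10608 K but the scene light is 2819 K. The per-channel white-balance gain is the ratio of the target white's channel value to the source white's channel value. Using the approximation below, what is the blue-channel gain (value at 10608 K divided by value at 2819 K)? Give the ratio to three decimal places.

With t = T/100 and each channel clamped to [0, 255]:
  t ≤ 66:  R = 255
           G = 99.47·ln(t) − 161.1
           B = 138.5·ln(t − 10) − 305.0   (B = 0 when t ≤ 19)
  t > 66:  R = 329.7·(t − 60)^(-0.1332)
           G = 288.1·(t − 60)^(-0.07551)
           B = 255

At 2819 K (t = 28.19):
  B = 138.5·ln(28.19 − 10) − 305.0 = 138.5·ln 18.19 − 305.0 = 138.5·2.9009 − 305.0 = 96.771.
At 10608 K (t = 106.08):
  B = 255 by definition for t > 66.
Gain = 255.000 / 96.771 = 2.6351 → 2.635.

2.635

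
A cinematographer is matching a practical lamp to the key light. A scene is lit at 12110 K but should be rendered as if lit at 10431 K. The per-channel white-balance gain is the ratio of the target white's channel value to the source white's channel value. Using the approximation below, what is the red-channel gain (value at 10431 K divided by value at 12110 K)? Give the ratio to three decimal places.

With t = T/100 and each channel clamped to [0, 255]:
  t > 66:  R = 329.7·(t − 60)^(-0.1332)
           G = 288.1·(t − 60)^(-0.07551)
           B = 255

At 12110 K (t = 121.1):
  R = 329.7·(121.1 − 60)^(-0.1332) = 329.7·61.1^(-0.1332) = 329.7·0.57823 = 190.642.
At 10431 K (t = 104.31):
  R = 329.7·(104.31 − 60)^(-0.1332) = 329.7·44.31^(-0.1332) = 329.7·0.60351 = 198.978.
Gain = 198.978 / 190.642 = 1.0437 → 1.044.

1.044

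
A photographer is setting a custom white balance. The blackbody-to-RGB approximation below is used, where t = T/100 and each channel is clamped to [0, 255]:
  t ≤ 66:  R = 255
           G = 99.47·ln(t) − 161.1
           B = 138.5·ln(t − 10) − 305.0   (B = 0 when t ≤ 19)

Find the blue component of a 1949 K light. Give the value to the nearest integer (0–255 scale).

7

t = 1949/100 = 19.49; the t ≤ 66 branch applies.
B = 138.5·ln(19.49 − 10) − 305.0 = 138.5·ln 9.49 − 305.0 = 138.5·2.2502 − 305.0 = 6.658.
Rounded: 7.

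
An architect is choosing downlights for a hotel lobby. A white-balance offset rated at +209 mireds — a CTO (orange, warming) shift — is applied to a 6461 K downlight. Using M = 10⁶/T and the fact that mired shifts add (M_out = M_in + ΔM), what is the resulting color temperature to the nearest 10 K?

2750 K

M_in = 10⁶/6461 = 154.77 mireds.
M_out = 154.77 + (+209) = 363.77 mireds.
T_out = 10⁶/363.77 = 2749.0 K → 2750 K.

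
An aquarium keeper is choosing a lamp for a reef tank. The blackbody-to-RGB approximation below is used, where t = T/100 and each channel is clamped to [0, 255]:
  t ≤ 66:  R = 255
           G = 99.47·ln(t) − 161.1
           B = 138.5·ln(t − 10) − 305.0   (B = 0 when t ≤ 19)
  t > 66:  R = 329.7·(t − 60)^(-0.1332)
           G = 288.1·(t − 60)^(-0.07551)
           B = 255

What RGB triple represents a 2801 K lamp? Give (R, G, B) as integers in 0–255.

t = 2801/100 = 28.01; the t ≤ 66 branch applies.
R = 255 by definition for t ≤ 66.
G = 99.47·ln 28.01 − 161.1 = 99.47·3.3326 − 161.1 = 170.390.
B = 138.5·ln(28.01 − 10) − 305.0 = 138.5·ln 18.01 − 305.0 = 138.5·2.8909 − 305.0 = 95.393.
Rounded: (255, 170, 95).

(255, 170, 95)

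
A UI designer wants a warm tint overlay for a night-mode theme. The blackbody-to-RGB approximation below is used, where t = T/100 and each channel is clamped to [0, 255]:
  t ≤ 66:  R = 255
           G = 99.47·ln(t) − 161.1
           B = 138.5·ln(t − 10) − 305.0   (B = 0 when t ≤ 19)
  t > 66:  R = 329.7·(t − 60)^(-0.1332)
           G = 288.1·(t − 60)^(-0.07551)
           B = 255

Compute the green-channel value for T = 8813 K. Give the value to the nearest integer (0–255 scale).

t = 8813/100 = 88.13; the t > 66 branch applies.
G = 288.1·(88.13 − 60)^(-0.07551) = 288.1·28.13^(-0.07551) = 288.1·0.77727 = 223.932.
Rounded: 224.

224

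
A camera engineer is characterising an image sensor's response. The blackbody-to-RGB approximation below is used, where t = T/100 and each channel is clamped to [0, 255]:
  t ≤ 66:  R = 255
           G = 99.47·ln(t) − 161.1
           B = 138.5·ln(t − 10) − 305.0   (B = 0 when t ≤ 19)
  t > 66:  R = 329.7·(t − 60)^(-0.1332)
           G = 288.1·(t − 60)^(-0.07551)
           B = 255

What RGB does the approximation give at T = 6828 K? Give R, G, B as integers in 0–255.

R=249, G=246, B=255

t = 6828/100 = 68.28; the t > 66 branch applies.
R = 329.7·(68.28 − 60)^(-0.1332) = 329.7·8.28^(-0.1332) = 329.7·0.75460 = 248.793.
G = 288.1·(68.28 − 60)^(-0.07551) = 288.1·8.28^(-0.07551) = 288.1·0.85247 = 245.597.
B = 255 by definition for t > 66.
Rounded: (249, 246, 255).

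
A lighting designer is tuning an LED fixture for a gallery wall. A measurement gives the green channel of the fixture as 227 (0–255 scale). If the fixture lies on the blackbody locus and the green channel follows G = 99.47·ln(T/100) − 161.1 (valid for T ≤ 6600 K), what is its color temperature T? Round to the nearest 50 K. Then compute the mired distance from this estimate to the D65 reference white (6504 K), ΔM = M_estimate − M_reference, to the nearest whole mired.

ln t = (227 + 161.1) / 99.47 = 3.9017.
t = e^3.9017 = 49.485.
T = 100·t = 4949 K → 4950 K to the nearest 50 K.
M_estimate = 10⁶/4950 = 202.02; M_reference = 10⁶/6504 = 153.75.
ΔM = 202.02 − 153.75 = 48.27 → +48 mireds.

+48 mireds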